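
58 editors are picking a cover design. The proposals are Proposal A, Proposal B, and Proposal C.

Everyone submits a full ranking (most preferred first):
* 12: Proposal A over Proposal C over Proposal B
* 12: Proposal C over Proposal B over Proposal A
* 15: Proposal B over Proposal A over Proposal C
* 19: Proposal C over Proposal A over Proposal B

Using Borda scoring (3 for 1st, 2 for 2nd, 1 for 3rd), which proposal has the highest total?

Proposal C

Proposal A: 12×3 + 12×1 + 15×2 + 19×2 = 116
Proposal B: 12×1 + 12×2 + 15×3 + 19×1 = 100
Proposal C: 12×2 + 12×3 + 15×1 + 19×3 = 132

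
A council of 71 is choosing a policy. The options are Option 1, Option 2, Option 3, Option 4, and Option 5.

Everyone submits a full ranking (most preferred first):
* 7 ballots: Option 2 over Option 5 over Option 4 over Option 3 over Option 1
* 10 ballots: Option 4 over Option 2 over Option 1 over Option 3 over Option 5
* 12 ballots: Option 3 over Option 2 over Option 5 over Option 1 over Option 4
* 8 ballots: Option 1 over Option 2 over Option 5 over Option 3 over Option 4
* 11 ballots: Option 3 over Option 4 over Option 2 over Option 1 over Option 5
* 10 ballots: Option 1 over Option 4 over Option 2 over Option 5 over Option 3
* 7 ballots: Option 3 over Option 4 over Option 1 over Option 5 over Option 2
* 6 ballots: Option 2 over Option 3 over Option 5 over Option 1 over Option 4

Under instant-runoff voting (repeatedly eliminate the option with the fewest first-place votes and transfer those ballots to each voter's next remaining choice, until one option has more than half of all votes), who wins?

Round 1: Option 1 18, Option 2 13, Option 3 30, Option 4 10, Option 5 0. Option 5 eliminated.
Round 2: Option 1 18, Option 2 13, Option 3 30, Option 4 10. Option 4 eliminated.
Round 3: Option 1 18, Option 2 23, Option 3 30. Option 1 eliminated.
Round 4: Option 2 41, Option 3 30. Option 2 has a majority (≥36).

Option 2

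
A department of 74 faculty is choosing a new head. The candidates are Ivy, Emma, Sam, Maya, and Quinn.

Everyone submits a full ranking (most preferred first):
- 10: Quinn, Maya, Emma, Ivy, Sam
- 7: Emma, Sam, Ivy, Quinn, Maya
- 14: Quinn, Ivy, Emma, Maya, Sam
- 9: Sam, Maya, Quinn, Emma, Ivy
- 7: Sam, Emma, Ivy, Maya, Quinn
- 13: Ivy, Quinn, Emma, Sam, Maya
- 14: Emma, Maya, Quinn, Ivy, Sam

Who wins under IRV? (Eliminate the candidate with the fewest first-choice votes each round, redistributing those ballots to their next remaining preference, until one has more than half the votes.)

Round 1: Ivy 13, Emma 21, Sam 16, Maya 0, Quinn 24. Maya eliminated.
Round 2: Ivy 13, Emma 21, Sam 16, Quinn 24. Ivy eliminated.
Round 3: Emma 21, Sam 16, Quinn 37. Sam eliminated.
Round 4: Emma 28, Quinn 46. Quinn has a majority (≥38).

Quinn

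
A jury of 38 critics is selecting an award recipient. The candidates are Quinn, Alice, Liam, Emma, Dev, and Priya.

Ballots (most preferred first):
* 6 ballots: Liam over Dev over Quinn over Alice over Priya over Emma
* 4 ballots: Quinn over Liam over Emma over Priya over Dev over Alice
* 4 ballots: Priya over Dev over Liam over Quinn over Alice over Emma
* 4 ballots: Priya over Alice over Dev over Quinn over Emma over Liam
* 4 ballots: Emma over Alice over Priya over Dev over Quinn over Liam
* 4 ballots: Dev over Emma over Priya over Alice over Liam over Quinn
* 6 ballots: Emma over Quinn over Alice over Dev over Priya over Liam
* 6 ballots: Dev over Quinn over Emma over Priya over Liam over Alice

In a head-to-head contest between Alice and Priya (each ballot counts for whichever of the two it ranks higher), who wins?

Alice is ranked above Priya on 16 ballots; Priya above Alice on 22.

Priya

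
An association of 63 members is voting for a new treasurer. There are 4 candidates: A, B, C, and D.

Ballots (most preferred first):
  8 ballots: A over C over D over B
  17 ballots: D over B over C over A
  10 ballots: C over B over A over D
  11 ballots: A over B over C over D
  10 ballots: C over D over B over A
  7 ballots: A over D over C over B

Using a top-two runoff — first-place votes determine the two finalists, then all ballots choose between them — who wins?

Round 1 first-place votes: A 26, B 0, C 20, D 17. A and C advance.
Runoff: A is ranked above C on 26 ballots, C above A on 37.

C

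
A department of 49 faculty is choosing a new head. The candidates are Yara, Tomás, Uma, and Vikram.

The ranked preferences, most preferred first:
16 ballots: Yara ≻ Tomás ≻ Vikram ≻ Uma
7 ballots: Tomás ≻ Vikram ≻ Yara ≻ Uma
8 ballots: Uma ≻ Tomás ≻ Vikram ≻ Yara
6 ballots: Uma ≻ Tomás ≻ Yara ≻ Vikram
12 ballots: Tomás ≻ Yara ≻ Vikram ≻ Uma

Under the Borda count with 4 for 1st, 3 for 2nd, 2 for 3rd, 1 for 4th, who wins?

Yara: 16×4 + 7×2 + 8×1 + 6×2 + 12×3 = 134
Tomás: 16×3 + 7×4 + 8×3 + 6×3 + 12×4 = 166
Uma: 16×1 + 7×1 + 8×4 + 6×4 + 12×1 = 91
Vikram: 16×2 + 7×3 + 8×2 + 6×1 + 12×2 = 99

Tomás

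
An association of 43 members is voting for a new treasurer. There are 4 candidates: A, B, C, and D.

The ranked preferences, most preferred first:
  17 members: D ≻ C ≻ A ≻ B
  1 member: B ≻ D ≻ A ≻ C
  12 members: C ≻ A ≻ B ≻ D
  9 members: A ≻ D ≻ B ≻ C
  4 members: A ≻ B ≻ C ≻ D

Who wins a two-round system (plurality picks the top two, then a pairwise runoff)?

A

Round 1 first-place votes: A 13, B 1, C 12, D 17. D and A advance.
Runoff: D is ranked above A on 18 ballots, A above D on 25.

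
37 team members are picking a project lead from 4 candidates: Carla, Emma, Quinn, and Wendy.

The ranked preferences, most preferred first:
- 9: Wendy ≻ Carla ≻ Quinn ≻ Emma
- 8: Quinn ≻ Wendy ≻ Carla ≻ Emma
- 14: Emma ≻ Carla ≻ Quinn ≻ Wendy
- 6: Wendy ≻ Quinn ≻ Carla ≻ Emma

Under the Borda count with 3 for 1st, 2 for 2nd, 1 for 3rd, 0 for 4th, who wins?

Wendy

Carla: 9×2 + 8×1 + 14×2 + 6×1 = 60
Emma: 9×0 + 8×0 + 14×3 + 6×0 = 42
Quinn: 9×1 + 8×3 + 14×1 + 6×2 = 59
Wendy: 9×3 + 8×2 + 14×0 + 6×3 = 61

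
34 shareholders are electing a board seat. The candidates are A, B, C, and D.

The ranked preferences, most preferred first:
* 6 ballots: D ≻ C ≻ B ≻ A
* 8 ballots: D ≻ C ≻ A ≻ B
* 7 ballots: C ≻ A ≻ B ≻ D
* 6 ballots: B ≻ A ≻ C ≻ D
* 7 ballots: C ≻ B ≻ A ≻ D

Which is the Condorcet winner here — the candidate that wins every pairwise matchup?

C vs A: 28–6
C vs B: 28–6
C vs D: 20–14
C beats every other candidate.

C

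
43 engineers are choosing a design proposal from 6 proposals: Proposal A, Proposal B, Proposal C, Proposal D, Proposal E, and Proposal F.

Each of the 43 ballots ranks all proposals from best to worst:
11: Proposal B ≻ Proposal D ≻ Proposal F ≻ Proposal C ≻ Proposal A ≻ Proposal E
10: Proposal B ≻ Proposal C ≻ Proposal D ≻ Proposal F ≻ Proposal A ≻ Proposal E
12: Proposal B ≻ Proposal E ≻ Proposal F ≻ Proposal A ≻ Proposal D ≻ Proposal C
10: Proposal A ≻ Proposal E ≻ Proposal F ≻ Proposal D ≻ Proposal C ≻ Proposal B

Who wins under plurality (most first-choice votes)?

First-place votes: Proposal A 10, Proposal B 33, Proposal C 0, Proposal D 0, Proposal E 0, Proposal F 0.

Proposal B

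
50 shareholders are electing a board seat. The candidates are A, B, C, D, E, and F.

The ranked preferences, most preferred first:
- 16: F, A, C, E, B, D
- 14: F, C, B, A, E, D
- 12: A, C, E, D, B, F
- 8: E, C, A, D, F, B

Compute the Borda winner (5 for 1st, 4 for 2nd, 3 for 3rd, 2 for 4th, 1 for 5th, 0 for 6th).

A: 16×4 + 14×2 + 12×5 + 8×3 = 176
B: 16×1 + 14×3 + 12×1 + 8×0 = 70
C: 16×3 + 14×4 + 12×4 + 8×4 = 184
D: 16×0 + 14×0 + 12×2 + 8×2 = 40
E: 16×2 + 14×1 + 12×3 + 8×5 = 122
F: 16×5 + 14×5 + 12×0 + 8×1 = 158

C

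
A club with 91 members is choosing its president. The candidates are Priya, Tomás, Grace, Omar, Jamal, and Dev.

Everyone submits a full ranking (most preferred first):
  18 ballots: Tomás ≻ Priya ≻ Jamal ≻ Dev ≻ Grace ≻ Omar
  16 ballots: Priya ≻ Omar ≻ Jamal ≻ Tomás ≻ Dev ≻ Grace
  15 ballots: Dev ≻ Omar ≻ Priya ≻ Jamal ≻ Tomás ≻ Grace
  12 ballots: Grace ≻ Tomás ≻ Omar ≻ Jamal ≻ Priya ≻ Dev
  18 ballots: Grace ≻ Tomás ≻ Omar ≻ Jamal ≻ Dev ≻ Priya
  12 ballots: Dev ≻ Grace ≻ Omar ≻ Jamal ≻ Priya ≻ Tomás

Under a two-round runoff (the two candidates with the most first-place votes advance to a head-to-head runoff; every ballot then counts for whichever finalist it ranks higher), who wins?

Round 1 first-place votes: Priya 16, Tomás 18, Grace 30, Omar 0, Jamal 0, Dev 27. Grace and Dev advance.
Runoff: Grace is ranked above Dev on 30 ballots, Dev above Grace on 61.

Dev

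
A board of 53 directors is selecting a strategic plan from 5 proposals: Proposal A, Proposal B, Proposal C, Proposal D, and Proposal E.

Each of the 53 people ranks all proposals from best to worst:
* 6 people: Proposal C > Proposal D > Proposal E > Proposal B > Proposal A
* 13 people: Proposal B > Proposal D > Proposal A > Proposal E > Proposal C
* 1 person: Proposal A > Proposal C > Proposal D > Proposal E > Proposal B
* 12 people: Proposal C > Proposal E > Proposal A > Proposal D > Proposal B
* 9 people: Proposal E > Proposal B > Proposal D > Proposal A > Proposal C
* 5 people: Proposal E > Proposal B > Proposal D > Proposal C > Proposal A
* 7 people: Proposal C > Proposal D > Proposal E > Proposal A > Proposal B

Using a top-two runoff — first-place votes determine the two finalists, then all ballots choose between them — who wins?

Proposal E

Round 1 first-place votes: Proposal A 1, Proposal B 13, Proposal C 25, Proposal D 0, Proposal E 14. Proposal C and Proposal E advance.
Runoff: Proposal C is ranked above Proposal E on 26 ballots, Proposal E above Proposal C on 27.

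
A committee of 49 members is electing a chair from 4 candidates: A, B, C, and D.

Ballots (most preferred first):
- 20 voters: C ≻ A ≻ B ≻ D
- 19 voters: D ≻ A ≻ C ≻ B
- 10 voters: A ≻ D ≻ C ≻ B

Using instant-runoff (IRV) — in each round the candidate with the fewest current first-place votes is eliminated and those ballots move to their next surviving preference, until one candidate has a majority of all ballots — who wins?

D

Round 1: A 10, B 0, C 20, D 19. B eliminated.
Round 2: A 10, C 20, D 19. A eliminated.
Round 3: C 20, D 29. D has a majority (≥25).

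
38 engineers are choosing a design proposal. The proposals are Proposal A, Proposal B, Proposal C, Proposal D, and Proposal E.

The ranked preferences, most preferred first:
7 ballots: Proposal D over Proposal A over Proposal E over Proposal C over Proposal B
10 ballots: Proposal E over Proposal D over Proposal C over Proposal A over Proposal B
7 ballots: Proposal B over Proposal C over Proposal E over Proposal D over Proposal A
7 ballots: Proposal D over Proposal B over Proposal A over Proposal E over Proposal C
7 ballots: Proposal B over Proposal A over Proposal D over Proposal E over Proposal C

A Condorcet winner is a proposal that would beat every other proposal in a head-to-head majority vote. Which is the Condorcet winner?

Proposal D vs Proposal A: 31–7
Proposal D vs Proposal B: 24–14
Proposal D vs Proposal C: 31–7
Proposal D vs Proposal E: 21–17
Proposal D beats every other proposal.

Proposal D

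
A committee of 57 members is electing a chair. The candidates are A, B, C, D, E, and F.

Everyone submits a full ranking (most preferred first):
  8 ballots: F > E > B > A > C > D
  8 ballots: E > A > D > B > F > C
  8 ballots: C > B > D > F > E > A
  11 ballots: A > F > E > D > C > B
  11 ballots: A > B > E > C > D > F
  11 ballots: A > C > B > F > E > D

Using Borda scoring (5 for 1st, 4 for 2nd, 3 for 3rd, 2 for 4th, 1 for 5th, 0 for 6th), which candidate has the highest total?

A

A: 8×2 + 8×4 + 8×0 + 11×5 + 11×5 + 11×5 = 213
B: 8×3 + 8×2 + 8×4 + 11×0 + 11×4 + 11×3 = 149
C: 8×1 + 8×0 + 8×5 + 11×1 + 11×2 + 11×4 = 125
D: 8×0 + 8×3 + 8×3 + 11×2 + 11×1 + 11×0 = 81
E: 8×4 + 8×5 + 8×1 + 11×3 + 11×3 + 11×1 = 157
F: 8×5 + 8×1 + 8×2 + 11×4 + 11×0 + 11×2 = 130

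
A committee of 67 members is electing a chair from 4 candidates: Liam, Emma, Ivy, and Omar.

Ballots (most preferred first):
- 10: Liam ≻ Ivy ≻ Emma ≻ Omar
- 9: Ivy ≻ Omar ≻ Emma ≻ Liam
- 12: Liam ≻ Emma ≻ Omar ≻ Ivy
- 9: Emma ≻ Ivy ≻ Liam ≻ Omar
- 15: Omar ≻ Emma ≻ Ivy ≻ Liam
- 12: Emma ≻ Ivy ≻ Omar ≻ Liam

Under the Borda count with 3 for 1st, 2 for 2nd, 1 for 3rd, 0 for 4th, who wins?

Emma

Liam: 10×3 + 9×0 + 12×3 + 9×1 + 15×0 + 12×0 = 75
Emma: 10×1 + 9×1 + 12×2 + 9×3 + 15×2 + 12×3 = 136
Ivy: 10×2 + 9×3 + 12×0 + 9×2 + 15×1 + 12×2 = 104
Omar: 10×0 + 9×2 + 12×1 + 9×0 + 15×3 + 12×1 = 87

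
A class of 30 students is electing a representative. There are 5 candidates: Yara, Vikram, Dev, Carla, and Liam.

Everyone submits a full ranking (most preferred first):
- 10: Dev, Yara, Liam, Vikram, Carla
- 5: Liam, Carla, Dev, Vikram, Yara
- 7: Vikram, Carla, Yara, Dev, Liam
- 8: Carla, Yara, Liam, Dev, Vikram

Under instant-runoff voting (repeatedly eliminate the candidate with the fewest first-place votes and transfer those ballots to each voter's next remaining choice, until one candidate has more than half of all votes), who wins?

Round 1: Yara 0, Vikram 7, Dev 10, Carla 8, Liam 5. Yara eliminated.
Round 2: Vikram 7, Dev 10, Carla 8, Liam 5. Liam eliminated.
Round 3: Vikram 7, Dev 10, Carla 13. Vikram eliminated.
Round 4: Dev 10, Carla 20. Carla has a majority (≥16).

Carla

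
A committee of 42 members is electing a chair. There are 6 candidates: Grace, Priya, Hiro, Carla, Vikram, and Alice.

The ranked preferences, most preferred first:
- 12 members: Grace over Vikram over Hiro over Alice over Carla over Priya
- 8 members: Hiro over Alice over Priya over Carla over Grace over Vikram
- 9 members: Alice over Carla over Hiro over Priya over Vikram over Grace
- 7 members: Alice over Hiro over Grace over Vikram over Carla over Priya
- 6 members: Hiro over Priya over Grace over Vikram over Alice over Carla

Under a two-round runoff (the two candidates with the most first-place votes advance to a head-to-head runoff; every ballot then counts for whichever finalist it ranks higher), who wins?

Round 1 first-place votes: Grace 12, Priya 0, Hiro 14, Carla 0, Vikram 0, Alice 16. Alice and Hiro advance.
Runoff: Alice is ranked above Hiro on 16 ballots, Hiro above Alice on 26.

Hiro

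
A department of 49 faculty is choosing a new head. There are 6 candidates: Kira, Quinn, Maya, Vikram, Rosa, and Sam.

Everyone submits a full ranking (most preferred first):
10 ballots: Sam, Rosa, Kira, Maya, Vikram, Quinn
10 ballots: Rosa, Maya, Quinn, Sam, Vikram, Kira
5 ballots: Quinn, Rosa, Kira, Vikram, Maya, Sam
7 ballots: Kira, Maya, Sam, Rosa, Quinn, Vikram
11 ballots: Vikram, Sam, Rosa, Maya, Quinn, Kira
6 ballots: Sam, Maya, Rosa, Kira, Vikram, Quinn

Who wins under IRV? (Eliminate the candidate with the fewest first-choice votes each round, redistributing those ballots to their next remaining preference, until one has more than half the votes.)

Sam

Round 1: Kira 7, Quinn 5, Maya 0, Vikram 11, Rosa 10, Sam 16. Maya eliminated.
Round 2: Kira 7, Quinn 5, Vikram 11, Rosa 10, Sam 16. Quinn eliminated.
Round 3: Kira 7, Vikram 11, Rosa 15, Sam 16. Kira eliminated.
Round 4: Vikram 11, Rosa 15, Sam 23. Vikram eliminated.
Round 5: Rosa 15, Sam 34. Sam has a majority (≥25).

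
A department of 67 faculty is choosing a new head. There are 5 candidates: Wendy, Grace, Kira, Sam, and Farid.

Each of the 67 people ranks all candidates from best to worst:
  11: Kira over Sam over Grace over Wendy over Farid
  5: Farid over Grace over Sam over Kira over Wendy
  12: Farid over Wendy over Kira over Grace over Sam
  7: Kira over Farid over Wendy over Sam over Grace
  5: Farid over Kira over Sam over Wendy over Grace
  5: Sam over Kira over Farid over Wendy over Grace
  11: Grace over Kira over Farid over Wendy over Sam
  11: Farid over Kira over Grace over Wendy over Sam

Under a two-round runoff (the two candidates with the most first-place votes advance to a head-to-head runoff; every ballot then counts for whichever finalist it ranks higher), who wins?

Round 1 first-place votes: Wendy 0, Grace 11, Kira 18, Sam 5, Farid 33. Farid and Kira advance.
Runoff: Farid is ranked above Kira on 33 ballots, Kira above Farid on 34.

Kira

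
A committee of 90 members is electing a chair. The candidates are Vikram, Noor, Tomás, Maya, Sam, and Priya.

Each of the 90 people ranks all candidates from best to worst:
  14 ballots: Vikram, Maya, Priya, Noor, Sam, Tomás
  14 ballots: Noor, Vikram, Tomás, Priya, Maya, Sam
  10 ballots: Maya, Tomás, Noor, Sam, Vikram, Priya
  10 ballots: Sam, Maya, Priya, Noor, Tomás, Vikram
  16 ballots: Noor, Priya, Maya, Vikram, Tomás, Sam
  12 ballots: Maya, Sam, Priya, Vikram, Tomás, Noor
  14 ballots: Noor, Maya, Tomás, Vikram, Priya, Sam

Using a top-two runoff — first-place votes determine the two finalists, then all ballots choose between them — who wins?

Maya

Round 1 first-place votes: Vikram 14, Noor 44, Tomás 0, Maya 22, Sam 10, Priya 0. Noor and Maya advance.
Runoff: Noor is ranked above Maya on 44 ballots, Maya above Noor on 46.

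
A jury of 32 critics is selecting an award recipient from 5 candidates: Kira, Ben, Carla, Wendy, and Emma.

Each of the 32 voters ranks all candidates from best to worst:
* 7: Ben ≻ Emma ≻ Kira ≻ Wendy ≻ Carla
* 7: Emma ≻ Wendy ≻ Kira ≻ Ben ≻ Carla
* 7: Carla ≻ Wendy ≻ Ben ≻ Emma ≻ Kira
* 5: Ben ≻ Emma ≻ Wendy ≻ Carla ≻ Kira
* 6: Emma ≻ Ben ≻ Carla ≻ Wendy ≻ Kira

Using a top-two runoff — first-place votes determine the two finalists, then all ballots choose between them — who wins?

Round 1 first-place votes: Kira 0, Ben 12, Carla 7, Wendy 0, Emma 13. Emma and Ben advance.
Runoff: Emma is ranked above Ben on 13 ballots, Ben above Emma on 19.

Ben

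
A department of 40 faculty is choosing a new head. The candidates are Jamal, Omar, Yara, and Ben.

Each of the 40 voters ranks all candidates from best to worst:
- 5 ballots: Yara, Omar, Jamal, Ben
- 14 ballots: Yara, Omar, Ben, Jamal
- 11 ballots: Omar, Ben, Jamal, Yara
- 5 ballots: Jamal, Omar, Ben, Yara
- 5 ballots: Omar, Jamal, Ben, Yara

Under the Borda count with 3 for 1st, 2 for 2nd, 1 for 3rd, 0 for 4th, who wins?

Jamal: 5×1 + 14×0 + 11×1 + 5×3 + 5×2 = 41
Omar: 5×2 + 14×2 + 11×3 + 5×2 + 5×3 = 96
Yara: 5×3 + 14×3 + 11×0 + 5×0 + 5×0 = 57
Ben: 5×0 + 14×1 + 11×2 + 5×1 + 5×1 = 46

Omar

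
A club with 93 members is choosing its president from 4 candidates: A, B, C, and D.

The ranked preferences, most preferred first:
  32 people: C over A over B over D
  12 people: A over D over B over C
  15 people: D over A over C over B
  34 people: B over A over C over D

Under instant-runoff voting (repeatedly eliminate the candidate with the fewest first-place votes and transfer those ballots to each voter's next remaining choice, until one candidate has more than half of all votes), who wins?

Round 1: A 12, B 34, C 32, D 15. A eliminated.
Round 2: B 34, C 32, D 27. D eliminated.
Round 3: B 46, C 47. C has a majority (≥47).

C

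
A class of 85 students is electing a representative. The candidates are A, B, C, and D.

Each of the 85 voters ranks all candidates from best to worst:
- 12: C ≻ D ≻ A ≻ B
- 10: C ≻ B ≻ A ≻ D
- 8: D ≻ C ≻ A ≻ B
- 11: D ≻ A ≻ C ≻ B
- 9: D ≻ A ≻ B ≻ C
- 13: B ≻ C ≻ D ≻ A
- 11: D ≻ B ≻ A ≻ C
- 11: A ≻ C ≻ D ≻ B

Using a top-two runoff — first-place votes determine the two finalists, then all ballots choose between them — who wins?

Round 1 first-place votes: A 11, B 13, C 22, D 39. D and C advance.
Runoff: D is ranked above C on 39 ballots, C above D on 46.

C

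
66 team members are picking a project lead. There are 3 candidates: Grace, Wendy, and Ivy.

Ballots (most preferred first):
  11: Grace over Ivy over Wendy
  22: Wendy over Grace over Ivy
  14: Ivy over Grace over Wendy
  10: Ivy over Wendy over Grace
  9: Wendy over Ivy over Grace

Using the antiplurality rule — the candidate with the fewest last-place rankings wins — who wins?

Last-place votes: Grace 19, Wendy 25, Ivy 22.

Grace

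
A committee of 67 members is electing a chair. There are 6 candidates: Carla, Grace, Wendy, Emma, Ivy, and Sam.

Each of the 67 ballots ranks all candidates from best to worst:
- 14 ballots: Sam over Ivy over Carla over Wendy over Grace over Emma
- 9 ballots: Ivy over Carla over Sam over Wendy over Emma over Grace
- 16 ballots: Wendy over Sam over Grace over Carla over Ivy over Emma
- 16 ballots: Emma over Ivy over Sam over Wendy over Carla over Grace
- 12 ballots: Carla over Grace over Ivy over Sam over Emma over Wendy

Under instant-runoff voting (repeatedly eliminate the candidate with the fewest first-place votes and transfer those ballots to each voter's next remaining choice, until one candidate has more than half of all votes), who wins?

Round 1: Carla 12, Grace 0, Wendy 16, Emma 16, Ivy 9, Sam 14. Grace eliminated.
Round 2: Carla 12, Wendy 16, Emma 16, Ivy 9, Sam 14. Ivy eliminated.
Round 3: Carla 21, Wendy 16, Emma 16, Sam 14. Sam eliminated.
Round 4: Carla 35, Wendy 16, Emma 16. Carla has a majority (≥34).

Carla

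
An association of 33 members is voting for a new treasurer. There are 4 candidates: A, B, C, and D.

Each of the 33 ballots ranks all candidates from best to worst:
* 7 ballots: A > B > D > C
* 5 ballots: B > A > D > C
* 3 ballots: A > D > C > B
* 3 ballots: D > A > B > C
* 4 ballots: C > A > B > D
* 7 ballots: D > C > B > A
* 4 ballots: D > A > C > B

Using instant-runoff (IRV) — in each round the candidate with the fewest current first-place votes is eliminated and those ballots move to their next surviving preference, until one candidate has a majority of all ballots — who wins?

Round 1: A 10, B 5, C 4, D 14. C eliminated.
Round 2: A 14, B 5, D 14. B eliminated.
Round 3: A 19, D 14. A has a majority (≥17).

A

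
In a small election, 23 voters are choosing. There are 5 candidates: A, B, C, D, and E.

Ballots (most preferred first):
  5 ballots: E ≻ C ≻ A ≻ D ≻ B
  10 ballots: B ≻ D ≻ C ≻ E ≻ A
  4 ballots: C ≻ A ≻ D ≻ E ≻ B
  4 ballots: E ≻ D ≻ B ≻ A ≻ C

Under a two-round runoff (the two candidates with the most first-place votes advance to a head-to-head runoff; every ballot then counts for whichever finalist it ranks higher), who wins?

Round 1 first-place votes: A 0, B 10, C 4, D 0, E 9. B and E advance.
Runoff: B is ranked above E on 10 ballots, E above B on 13.

E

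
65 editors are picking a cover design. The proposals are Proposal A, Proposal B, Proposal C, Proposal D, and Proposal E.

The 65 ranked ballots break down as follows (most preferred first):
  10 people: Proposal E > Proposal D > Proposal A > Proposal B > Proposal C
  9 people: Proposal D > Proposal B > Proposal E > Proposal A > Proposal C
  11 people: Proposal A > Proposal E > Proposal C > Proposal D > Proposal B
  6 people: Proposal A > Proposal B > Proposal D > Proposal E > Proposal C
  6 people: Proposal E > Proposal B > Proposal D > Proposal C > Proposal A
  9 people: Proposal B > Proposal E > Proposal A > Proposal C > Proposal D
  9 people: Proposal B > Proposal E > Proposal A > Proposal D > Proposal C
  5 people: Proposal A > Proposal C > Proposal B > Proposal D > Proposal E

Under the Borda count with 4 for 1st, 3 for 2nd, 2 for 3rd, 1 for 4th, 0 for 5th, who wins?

Proposal E

Proposal A: 10×2 + 9×1 + 11×4 + 6×4 + 6×0 + 9×2 + 9×2 + 5×4 = 153
Proposal B: 10×1 + 9×3 + 11×0 + 6×3 + 6×3 + 9×4 + 9×4 + 5×2 = 155
Proposal C: 10×0 + 9×0 + 11×2 + 6×0 + 6×1 + 9×1 + 9×0 + 5×3 = 52
Proposal D: 10×3 + 9×4 + 11×1 + 6×2 + 6×2 + 9×0 + 9×1 + 5×1 = 115
Proposal E: 10×4 + 9×2 + 11×3 + 6×1 + 6×4 + 9×3 + 9×3 + 5×0 = 175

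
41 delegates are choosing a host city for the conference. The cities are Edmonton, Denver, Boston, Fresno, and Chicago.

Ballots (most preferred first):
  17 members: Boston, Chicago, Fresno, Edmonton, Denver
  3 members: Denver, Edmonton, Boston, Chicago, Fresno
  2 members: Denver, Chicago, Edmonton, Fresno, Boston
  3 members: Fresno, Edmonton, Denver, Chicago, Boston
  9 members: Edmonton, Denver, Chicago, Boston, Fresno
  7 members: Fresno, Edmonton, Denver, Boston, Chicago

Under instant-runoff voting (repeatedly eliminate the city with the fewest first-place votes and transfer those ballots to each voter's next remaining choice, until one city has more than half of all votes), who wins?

Round 1: Edmonton 9, Denver 5, Boston 17, Fresno 10, Chicago 0. Chicago eliminated.
Round 2: Edmonton 9, Denver 5, Boston 17, Fresno 10. Denver eliminated.
Round 3: Edmonton 14, Boston 17, Fresno 10. Fresno eliminated.
Round 4: Edmonton 24, Boston 17. Edmonton has a majority (≥21).

Edmonton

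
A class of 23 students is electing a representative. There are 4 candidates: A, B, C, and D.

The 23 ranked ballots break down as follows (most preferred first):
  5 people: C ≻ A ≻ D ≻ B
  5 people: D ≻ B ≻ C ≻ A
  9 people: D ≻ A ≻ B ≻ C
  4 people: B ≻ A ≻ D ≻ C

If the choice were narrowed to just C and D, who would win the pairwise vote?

C is ranked above D on 5 ballots; D above C on 18.

D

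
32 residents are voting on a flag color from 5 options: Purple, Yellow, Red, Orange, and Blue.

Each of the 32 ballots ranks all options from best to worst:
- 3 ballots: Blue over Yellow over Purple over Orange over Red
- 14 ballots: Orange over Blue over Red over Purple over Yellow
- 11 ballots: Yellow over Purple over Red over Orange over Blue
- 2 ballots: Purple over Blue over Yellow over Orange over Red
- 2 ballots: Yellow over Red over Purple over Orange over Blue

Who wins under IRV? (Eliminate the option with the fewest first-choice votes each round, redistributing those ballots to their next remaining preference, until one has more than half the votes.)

Yellow

Round 1: Purple 2, Yellow 13, Red 0, Orange 14, Blue 3. Red eliminated.
Round 2: Purple 2, Yellow 13, Orange 14, Blue 3. Purple eliminated.
Round 3: Yellow 13, Orange 14, Blue 5. Blue eliminated.
Round 4: Yellow 18, Orange 14. Yellow has a majority (≥17).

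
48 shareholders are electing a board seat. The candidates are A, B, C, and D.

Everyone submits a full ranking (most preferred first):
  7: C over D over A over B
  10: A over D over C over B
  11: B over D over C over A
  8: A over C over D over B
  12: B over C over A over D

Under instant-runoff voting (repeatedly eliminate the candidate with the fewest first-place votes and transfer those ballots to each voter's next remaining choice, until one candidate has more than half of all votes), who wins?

A

Round 1: A 18, B 23, C 7, D 0. D eliminated.
Round 2: A 18, B 23, C 7. C eliminated.
Round 3: A 25, B 23. A has a majority (≥25).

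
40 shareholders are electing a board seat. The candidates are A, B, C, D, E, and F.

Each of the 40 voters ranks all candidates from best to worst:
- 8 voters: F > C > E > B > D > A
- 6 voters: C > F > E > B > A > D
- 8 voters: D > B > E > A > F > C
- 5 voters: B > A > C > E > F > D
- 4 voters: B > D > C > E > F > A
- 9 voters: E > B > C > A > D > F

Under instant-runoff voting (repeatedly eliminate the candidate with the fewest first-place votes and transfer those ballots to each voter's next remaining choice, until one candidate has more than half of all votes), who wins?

B

Round 1: A 0, B 9, C 6, D 8, E 9, F 8. A eliminated.
Round 2: B 9, C 6, D 8, E 9, F 8. C eliminated.
Round 3: B 9, D 8, E 9, F 14. D eliminated.
Round 4: B 17, E 9, F 14. E eliminated.
Round 5: B 26, F 14. B has a majority (≥21).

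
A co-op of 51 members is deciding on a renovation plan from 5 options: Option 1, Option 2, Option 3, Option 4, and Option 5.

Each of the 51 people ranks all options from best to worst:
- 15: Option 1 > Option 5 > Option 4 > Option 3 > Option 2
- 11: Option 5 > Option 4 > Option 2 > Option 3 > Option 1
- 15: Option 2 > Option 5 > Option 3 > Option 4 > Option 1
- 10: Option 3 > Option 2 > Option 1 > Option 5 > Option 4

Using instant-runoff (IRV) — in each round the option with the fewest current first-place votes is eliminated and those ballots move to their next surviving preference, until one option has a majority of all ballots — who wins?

Round 1: Option 1 15, Option 2 15, Option 3 10, Option 4 0, Option 5 11. Option 4 eliminated.
Round 2: Option 1 15, Option 2 15, Option 3 10, Option 5 11. Option 3 eliminated.
Round 3: Option 1 15, Option 2 25, Option 5 11. Option 5 eliminated.
Round 4: Option 1 15, Option 2 36. Option 2 has a majority (≥26).

Option 2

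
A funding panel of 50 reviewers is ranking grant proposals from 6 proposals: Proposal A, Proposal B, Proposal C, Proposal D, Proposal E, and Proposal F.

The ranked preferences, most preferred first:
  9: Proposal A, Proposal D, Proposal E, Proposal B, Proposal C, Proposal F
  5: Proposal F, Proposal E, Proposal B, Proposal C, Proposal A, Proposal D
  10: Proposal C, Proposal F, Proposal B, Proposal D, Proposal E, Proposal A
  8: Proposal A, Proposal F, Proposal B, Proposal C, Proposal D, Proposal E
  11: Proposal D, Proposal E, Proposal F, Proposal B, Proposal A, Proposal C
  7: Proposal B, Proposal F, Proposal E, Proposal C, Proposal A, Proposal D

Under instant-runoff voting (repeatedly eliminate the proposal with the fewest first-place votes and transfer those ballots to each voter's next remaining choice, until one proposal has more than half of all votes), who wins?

Round 1: Proposal A 17, Proposal B 7, Proposal C 10, Proposal D 11, Proposal E 0, Proposal F 5. Proposal E eliminated.
Round 2: Proposal A 17, Proposal B 7, Proposal C 10, Proposal D 11, Proposal F 5. Proposal F eliminated.
Round 3: Proposal A 17, Proposal B 12, Proposal C 10, Proposal D 11. Proposal C eliminated.
Round 4: Proposal A 17, Proposal B 22, Proposal D 11. Proposal D eliminated.
Round 5: Proposal A 17, Proposal B 33. Proposal B has a majority (≥26).

Proposal B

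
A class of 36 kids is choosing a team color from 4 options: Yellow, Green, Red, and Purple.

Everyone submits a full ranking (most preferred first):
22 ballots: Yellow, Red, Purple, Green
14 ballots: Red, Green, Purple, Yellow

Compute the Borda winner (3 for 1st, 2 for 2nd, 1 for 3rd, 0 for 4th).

Red

Yellow: 22×3 + 14×0 = 66
Green: 22×0 + 14×2 = 28
Red: 22×2 + 14×3 = 86
Purple: 22×1 + 14×1 = 36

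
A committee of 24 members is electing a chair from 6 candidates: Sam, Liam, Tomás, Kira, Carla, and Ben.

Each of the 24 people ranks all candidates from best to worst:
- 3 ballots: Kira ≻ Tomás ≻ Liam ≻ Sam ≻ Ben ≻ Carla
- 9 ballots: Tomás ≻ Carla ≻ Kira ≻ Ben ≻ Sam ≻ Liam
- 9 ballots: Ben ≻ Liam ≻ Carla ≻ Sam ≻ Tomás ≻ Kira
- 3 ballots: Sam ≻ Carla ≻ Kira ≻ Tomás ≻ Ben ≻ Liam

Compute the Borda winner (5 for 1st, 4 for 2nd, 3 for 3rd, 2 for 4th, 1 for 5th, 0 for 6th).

Sam: 3×2 + 9×1 + 9×2 + 3×5 = 48
Liam: 3×3 + 9×0 + 9×4 + 3×0 = 45
Tomás: 3×4 + 9×5 + 9×1 + 3×2 = 72
Kira: 3×5 + 9×3 + 9×0 + 3×3 = 51
Carla: 3×0 + 9×4 + 9×3 + 3×4 = 75
Ben: 3×1 + 9×2 + 9×5 + 3×1 = 69

Carla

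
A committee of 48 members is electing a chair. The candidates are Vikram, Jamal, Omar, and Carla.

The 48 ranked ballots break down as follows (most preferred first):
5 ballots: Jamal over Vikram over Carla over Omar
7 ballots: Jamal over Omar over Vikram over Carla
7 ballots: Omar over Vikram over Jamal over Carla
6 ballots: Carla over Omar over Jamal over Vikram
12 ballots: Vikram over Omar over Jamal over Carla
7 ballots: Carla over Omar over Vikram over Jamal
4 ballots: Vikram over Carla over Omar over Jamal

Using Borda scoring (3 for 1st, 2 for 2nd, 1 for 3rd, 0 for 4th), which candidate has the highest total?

Vikram: 5×2 + 7×1 + 7×2 + 6×0 + 12×3 + 7×1 + 4×3 = 86
Jamal: 5×3 + 7×3 + 7×1 + 6×1 + 12×1 + 7×0 + 4×0 = 61
Omar: 5×0 + 7×2 + 7×3 + 6×2 + 12×2 + 7×2 + 4×1 = 89
Carla: 5×1 + 7×0 + 7×0 + 6×3 + 12×0 + 7×3 + 4×2 = 52

Omar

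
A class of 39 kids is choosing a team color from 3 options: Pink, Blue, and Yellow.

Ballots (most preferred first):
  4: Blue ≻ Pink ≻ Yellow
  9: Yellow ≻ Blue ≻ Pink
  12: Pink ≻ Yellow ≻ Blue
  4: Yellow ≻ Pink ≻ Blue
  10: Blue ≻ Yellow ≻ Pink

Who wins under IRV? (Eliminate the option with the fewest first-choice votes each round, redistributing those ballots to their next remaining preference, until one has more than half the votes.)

Round 1: Pink 12, Blue 14, Yellow 13. Pink eliminated.
Round 2: Blue 14, Yellow 25. Yellow has a majority (≥20).

Yellow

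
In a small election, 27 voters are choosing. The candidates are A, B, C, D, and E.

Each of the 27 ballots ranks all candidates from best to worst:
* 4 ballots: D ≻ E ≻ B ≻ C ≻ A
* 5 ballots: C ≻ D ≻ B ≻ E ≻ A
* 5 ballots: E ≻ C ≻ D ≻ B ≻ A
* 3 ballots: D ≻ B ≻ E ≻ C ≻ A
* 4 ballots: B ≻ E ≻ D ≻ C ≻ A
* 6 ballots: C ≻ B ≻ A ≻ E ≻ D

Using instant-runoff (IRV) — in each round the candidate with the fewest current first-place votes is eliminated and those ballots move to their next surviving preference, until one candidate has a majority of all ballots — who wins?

Round 1: A 0, B 4, C 11, D 7, E 5. A eliminated.
Round 2: B 4, C 11, D 7, E 5. B eliminated.
Round 3: C 11, D 7, E 9. D eliminated.
Round 4: C 11, E 16. E has a majority (≥14).

E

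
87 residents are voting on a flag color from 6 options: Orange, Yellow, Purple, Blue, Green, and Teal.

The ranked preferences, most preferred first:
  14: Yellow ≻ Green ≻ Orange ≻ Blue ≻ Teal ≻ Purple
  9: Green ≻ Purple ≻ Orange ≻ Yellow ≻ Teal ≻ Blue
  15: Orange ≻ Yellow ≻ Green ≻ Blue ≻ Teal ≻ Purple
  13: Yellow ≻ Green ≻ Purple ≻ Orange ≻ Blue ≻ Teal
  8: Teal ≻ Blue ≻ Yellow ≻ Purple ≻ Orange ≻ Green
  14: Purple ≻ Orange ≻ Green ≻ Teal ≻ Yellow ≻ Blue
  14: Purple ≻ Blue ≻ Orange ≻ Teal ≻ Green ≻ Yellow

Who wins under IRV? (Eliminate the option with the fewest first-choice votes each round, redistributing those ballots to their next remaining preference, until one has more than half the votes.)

Yellow

Round 1: Orange 15, Yellow 27, Purple 28, Blue 0, Green 9, Teal 8. Blue eliminated.
Round 2: Orange 15, Yellow 27, Purple 28, Green 9, Teal 8. Teal eliminated.
Round 3: Orange 15, Yellow 35, Purple 28, Green 9. Green eliminated.
Round 4: Orange 15, Yellow 35, Purple 37. Orange eliminated.
Round 5: Yellow 50, Purple 37. Yellow has a majority (≥44).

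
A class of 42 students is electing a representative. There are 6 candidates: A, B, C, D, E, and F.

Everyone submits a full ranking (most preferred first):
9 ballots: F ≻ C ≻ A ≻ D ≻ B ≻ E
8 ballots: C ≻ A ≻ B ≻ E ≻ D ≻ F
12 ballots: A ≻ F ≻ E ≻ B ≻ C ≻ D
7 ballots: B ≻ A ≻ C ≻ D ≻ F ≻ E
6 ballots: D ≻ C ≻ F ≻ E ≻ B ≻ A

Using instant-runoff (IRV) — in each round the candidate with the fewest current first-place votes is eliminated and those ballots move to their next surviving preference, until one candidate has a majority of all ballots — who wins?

Round 1: A 12, B 7, C 8, D 6, E 0, F 9. E eliminated.
Round 2: A 12, B 7, C 8, D 6, F 9. D eliminated.
Round 3: A 12, B 7, C 14, F 9. B eliminated.
Round 4: A 19, C 14, F 9. F eliminated.
Round 5: A 19, C 23. C has a majority (≥22).

C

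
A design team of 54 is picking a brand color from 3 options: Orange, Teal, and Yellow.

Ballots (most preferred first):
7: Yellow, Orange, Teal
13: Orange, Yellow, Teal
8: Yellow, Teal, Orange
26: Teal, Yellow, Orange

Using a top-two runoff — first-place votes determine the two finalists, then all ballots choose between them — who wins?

Round 1 first-place votes: Orange 13, Teal 26, Yellow 15. Teal and Yellow advance.
Runoff: Teal is ranked above Yellow on 26 ballots, Yellow above Teal on 28.

Yellow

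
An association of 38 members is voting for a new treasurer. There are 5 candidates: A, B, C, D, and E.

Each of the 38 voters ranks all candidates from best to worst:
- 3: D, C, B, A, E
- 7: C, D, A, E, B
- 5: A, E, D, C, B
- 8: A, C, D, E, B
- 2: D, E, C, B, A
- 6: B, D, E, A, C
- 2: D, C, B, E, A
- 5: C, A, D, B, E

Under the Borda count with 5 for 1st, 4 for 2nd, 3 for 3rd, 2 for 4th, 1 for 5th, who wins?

D

A: 3×2 + 7×3 + 5×5 + 8×5 + 2×1 + 6×2 + 2×1 + 5×4 = 128
B: 3×3 + 7×1 + 5×1 + 8×1 + 2×2 + 6×5 + 2×3 + 5×2 = 79
C: 3×4 + 7×5 + 5×2 + 8×4 + 2×3 + 6×1 + 2×4 + 5×5 = 134
D: 3×5 + 7×4 + 5×3 + 8×3 + 2×5 + 6×4 + 2×5 + 5×3 = 141
E: 3×1 + 7×2 + 5×4 + 8×2 + 2×4 + 6×3 + 2×2 + 5×1 = 88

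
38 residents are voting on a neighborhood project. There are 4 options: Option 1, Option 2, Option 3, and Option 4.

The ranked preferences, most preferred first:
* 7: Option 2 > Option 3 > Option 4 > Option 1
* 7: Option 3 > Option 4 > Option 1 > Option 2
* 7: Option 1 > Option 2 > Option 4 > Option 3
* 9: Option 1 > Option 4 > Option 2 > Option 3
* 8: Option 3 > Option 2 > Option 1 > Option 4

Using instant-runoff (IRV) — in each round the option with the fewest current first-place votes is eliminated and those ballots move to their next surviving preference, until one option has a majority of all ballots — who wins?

Round 1: Option 1 16, Option 2 7, Option 3 15, Option 4 0. Option 4 eliminated.
Round 2: Option 1 16, Option 2 7, Option 3 15. Option 2 eliminated.
Round 3: Option 1 16, Option 3 22. Option 3 has a majority (≥20).

Option 3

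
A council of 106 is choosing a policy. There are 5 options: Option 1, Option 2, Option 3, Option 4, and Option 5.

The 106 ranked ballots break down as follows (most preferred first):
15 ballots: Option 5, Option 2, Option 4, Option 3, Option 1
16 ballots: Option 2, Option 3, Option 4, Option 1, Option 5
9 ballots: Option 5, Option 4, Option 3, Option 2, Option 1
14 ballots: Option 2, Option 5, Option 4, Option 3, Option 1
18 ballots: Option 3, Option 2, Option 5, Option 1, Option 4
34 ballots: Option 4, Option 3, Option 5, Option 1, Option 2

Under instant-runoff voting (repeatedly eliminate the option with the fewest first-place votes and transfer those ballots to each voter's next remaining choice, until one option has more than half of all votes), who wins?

Option 2

Round 1: Option 1 0, Option 2 30, Option 3 18, Option 4 34, Option 5 24. Option 1 eliminated.
Round 2: Option 2 30, Option 3 18, Option 4 34, Option 5 24. Option 3 eliminated.
Round 3: Option 2 48, Option 4 34, Option 5 24. Option 5 eliminated.
Round 4: Option 2 63, Option 4 43. Option 2 has a majority (≥54).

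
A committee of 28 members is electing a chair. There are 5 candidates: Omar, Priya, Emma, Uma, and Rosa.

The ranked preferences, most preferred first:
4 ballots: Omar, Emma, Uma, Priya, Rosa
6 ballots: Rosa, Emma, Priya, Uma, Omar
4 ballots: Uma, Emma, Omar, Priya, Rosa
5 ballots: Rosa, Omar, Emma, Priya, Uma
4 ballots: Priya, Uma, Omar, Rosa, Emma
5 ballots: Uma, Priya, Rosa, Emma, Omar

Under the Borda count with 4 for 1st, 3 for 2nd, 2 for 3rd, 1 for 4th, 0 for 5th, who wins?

Uma

Omar: 4×4 + 6×0 + 4×2 + 5×3 + 4×2 + 5×0 = 47
Priya: 4×1 + 6×2 + 4×1 + 5×1 + 4×4 + 5×3 = 56
Emma: 4×3 + 6×3 + 4×3 + 5×2 + 4×0 + 5×1 = 57
Uma: 4×2 + 6×1 + 4×4 + 5×0 + 4×3 + 5×4 = 62
Rosa: 4×0 + 6×4 + 4×0 + 5×4 + 4×1 + 5×2 = 58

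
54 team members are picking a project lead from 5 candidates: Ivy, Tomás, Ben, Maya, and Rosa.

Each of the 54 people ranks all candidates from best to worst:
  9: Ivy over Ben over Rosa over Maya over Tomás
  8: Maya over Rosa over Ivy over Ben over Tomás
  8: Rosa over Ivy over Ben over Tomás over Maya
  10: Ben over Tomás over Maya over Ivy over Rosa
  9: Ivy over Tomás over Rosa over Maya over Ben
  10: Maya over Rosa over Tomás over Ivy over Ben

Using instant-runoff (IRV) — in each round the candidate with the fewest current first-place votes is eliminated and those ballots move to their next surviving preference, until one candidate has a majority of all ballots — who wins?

Maya

Round 1: Ivy 18, Tomás 0, Ben 10, Maya 18, Rosa 8. Tomás eliminated.
Round 2: Ivy 18, Ben 10, Maya 18, Rosa 8. Rosa eliminated.
Round 3: Ivy 26, Ben 10, Maya 18. Ben eliminated.
Round 4: Ivy 26, Maya 28. Maya has a majority (≥28).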